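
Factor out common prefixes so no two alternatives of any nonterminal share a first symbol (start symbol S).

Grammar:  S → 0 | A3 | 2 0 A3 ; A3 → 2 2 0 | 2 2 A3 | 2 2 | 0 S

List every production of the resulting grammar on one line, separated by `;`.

S → 0 | A3 | 2 0 A3; A3 → 0 S | 2 2 A3'; A3' → 0 | A3 | ε

A3 has alternatives sharing prefix '2 2': factor to A3 → 2 2 A3' with A3' → 0 | A3 | ε.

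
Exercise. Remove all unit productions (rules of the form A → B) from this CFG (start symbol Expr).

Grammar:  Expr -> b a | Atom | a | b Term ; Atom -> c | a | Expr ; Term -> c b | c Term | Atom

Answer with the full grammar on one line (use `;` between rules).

Expr -> c | a | b a | b Term; Atom -> c | a | b a | b Term; Term -> c b | c Term | c | a | b a | b Term

Unit pairs: Atom ⇒* {Expr}; Expr ⇒* {Atom}; Term ⇒* {Atom, Expr}.
Replace each nonterminal's rules with the union of the non-unit rules of every nonterminal it unit-derives.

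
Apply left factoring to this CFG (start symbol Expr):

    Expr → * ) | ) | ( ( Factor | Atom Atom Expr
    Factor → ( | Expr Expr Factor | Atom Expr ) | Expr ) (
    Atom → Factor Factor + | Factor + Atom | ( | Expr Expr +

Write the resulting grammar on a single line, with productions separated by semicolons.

Expr → * ) | ) | ( ( Factor | Atom Atom Expr; Factor → ( | Atom Expr ) | Expr Factor1; Atom → ( | Expr Expr + | Factor Atom1; Factor1 → Expr Factor | ) (; Atom1 → Factor + | + Atom

Factor has alternatives sharing prefix 'Expr': factor to Factor → Expr Factor1 with Factor1 → Expr Factor | ) (.
Atom has alternatives sharing prefix 'Factor': factor to Atom → Factor Atom1 with Atom1 → Factor + | + Atom.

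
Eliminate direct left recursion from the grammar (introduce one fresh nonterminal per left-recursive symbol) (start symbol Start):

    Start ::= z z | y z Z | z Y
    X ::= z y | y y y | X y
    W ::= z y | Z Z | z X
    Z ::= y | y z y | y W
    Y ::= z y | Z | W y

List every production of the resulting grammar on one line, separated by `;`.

Start ::= z z | y z Z | z Y; X ::= z y X1 | y y y X1; W ::= z y | Z Z | z X; Z ::= y | y z y | y W; Y ::= z y | Z | W y; X1 ::= y X1 | eps

Left recursion appears on X.
For X: α = {y}, β = {z y, y y y}. Rewrite as X → β X1 and X1 → α X1 | ε.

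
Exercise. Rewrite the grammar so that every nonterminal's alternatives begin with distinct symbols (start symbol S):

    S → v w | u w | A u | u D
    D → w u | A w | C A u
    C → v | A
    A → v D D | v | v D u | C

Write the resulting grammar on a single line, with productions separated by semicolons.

S → v w | A u | u S'; D → w u | A w | C A u; C → v | A; A → C | v A'; S' → w | D; A' → eps | D A''; A'' → D | u

S has alternatives sharing prefix 'u': factor to S → u S' with S' → w | D.
A has alternatives sharing prefix 'v': factor to A → v A' with A' → D D | ε | D u.
A' has alternatives sharing prefix 'D': factor to A' → D A'' with A'' → D | u.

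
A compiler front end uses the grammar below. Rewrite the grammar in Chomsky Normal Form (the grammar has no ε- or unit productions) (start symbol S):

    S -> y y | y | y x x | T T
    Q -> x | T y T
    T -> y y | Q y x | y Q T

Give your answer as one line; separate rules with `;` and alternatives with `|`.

Introduce a nonterminal for each terminal appearing in a rule of length ≥ 2: X1 → y, X2 → x.
Binarize each right-hand side of length ≥ 3 by chaining fresh nonterminals (Y1, Y2, …): affected rules were S → X1 X2 X2; Q → T X1 T; T → Q X1 X2; T → X1 Q T.

S -> X1 X1 | y | X1 Y1 | T T; Q -> x | T Y2; T -> X1 X1 | Q Y3 | X1 Y4; X1 -> y; X2 -> x; Y1 -> X2 X2; Y2 -> X1 T; Y3 -> X1 X2; Y4 -> Q T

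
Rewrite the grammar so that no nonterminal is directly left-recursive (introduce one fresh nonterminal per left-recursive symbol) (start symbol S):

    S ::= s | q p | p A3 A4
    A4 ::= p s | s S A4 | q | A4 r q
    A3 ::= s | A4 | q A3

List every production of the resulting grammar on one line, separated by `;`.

Left recursion appears on A4.
For A4: α = {r q}, β = {p s, s S A4, q}. Rewrite as A4 → β A4' and A4' → α A4' | ε.

S ::= s | q p | p A3 A4; A4 ::= p s A4' | s S A4 A4' | q A4'; A3 ::= s | A4 | q A3; A4' ::= r q A4' | ε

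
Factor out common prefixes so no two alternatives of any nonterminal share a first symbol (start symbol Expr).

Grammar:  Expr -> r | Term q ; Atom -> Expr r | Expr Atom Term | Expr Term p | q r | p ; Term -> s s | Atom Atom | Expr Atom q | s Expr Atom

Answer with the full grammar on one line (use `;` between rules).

Expr -> r | Term q; Atom -> q r | p | Expr Atom1; Term -> Atom Atom | Expr Atom q | s Term1; Atom1 -> r | Atom Term | Term p; Term1 -> s | Expr Atom

Atom has alternatives sharing prefix 'Expr': factor to Atom → Expr Atom1 with Atom1 → r | Atom Term | Term p.
Term has alternatives sharing prefix 's': factor to Term → s Term1 with Term1 → s | Expr Atom.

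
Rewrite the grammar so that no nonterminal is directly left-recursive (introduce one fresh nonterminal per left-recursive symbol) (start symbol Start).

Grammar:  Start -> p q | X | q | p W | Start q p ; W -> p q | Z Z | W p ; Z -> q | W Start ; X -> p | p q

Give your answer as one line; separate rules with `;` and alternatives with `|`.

Start, W are directly left-recursive.
For Start: α = {q p}, β = {p q, X, q, p W}. Rewrite as Start → β Start1 and Start1 → α Start1 | ε.
For W: α = {p}, β = {p q, Z Z}. Rewrite as W → β W1 and W1 → α W1 | ε.

Start -> p q Start1 | X Start1 | q Start1 | p W Start1; W -> p q W1 | Z Z W1; Z -> q | W Start; X -> p | p q; Start1 -> q p Start1 | ε; W1 -> p W1 | ε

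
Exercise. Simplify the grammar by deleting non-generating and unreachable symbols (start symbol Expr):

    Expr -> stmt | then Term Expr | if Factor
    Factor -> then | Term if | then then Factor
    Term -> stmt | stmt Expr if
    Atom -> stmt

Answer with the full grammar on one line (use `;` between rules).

Expr -> stmt | then Term Expr | if Factor; Factor -> then | Term if | then then Factor; Term -> stmt | stmt Expr if

Generating nonterminals: {Atom, Expr, Factor, Term}.
Reachable from Expr after that: {Expr, Factor, Term}.
Removed useless symbols: {Atom} and every production mentioning them.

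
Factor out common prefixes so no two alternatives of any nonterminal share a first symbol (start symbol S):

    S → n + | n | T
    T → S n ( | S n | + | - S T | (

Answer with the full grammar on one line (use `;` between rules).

S has alternatives sharing prefix 'n': factor to S → n S' with S' → + | ε.
T has alternatives sharing prefix 'S n': factor to T → S n T' with T' → ( | ε.

S → T | n S'; T → + | - S T | ( | S n T'; S' → + | epsilon; T' → ( | epsilon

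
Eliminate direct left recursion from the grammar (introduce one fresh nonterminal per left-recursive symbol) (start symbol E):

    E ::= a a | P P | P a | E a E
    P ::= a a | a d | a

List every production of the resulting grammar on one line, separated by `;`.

E is directly left-recursive.
For E: α = {a E}, β = {a a, P P, P a}. Rewrite as E → β E' and E' → α E' | ε.

E ::= a a E' | P P E' | P a E'; P ::= a a | a d | a; E' ::= a E E' | ε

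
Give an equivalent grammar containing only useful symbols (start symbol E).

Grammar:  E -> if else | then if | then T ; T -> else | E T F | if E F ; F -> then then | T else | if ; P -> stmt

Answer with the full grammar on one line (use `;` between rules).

Generating nonterminals: {E, F, P, T}.
Reachable from E after that: {E, F, T}.
Removed useless symbols: {P} and every production mentioning them.

E -> if else | then if | then T; T -> else | E T F | if E F; F -> then then | T else | if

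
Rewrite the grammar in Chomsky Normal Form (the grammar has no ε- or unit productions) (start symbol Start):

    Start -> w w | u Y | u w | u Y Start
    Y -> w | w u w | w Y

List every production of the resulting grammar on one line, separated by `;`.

Introduce a nonterminal for each terminal appearing in a rule of length ≥ 2: X1 → w, X2 → u.
Binarize each right-hand side of length ≥ 3 by chaining fresh nonterminals (Y1, Y2, …): affected rules were Start → X2 Y Start; Y → X1 X2 X1.

Start -> X1 X1 | X2 Y | X2 X1 | X2 Y1; Y -> w | X1 Y2 | X1 Y; X1 -> w; X2 -> u; Y1 -> Y Start; Y2 -> X2 X1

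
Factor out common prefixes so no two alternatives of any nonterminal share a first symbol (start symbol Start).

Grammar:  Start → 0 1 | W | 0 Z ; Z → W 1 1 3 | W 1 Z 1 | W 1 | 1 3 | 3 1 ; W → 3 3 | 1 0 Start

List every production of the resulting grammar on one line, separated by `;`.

Start has alternatives sharing prefix '0': factor to Start → 0 Start1 with Start1 → 1 | Z.
Z has alternatives sharing prefix 'W 1': factor to Z → W 1 Z1 with Z1 → 1 3 | Z 1 | ε.

Start → W | 0 Start1; Z → 1 3 | 3 1 | W 1 Z1; W → 3 3 | 1 0 Start; Start1 → 1 | Z; Z1 → 1 3 | Z 1 | ε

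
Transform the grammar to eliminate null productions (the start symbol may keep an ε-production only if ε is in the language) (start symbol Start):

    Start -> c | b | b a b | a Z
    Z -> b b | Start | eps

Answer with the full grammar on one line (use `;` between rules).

Start -> c | b | b a b | a Z | a; Z -> b b | Start

The nullable symbols are {Z}.
ε ∉ L(G), so no ε-production is kept.
For each production, add variants omitting each subset of nullable occurrences: Start → a Z gives a Z | a.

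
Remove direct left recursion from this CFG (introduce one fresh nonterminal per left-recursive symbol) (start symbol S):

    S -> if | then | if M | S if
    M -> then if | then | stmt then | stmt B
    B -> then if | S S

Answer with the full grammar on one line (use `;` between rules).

S -> if S' | then S' | if M S'; M -> then if | then | stmt then | stmt B; B -> then if | S S; S' -> if S' | ε

Directly left-recursive nonterminal: S.
For S: α = {if}, β = {if, then, if M}. Rewrite as S → β S' and S' → α S' | ε.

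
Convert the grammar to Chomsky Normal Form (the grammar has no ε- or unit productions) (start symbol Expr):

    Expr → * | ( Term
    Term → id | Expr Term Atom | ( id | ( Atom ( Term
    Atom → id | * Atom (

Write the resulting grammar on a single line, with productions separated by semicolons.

Expr → * | X1 Term; Term → id | Expr Y1 | X1 X2 | X1 Y2; Atom → id | X3 Y4; X1 → (; X2 → id; X3 → *; Y1 → Term Atom; Y2 → Atom Y3; Y3 → X1 Term; Y4 → Atom X1

Introduce a nonterminal for each terminal appearing in a rule of length ≥ 2: X1 → (, X2 → id, X3 → *.
Binarize each right-hand side of length ≥ 3 by chaining fresh nonterminals (Y1, Y2, …): affected rules were Term → Expr Term Atom; Term → X1 Atom X1 Term; Atom → X3 Atom X1.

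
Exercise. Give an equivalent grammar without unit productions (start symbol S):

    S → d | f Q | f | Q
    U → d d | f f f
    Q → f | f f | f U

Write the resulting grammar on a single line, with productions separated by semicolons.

Unit pairs: S ⇒* {Q}.
For each unit pair (A, B), copy every non-unit production of B to A, then drop all unit productions.

S → d | f Q | f | f f | f U; U → d d | f f f; Q → f | f f | f U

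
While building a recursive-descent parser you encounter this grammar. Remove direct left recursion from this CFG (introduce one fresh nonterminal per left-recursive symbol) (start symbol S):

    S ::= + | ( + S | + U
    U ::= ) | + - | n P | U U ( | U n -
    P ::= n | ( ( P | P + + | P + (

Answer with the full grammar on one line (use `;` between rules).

Directly left-recursive nonterminals: U, P.
For U: α = {U (, n -}, β = {), + -, n P}. Rewrite as U → β U' and U' → α U' | ε.
For P: α = {+ +, + (}, β = {n, ( ( P}. Rewrite as P → β P' and P' → α P' | ε.

S ::= + | ( + S | + U; U ::= ) U' | + - U' | n P U'; P ::= n P' | ( ( P P'; U' ::= U ( U' | n - U' | ε; P' ::= + + P' | + ( P' | ε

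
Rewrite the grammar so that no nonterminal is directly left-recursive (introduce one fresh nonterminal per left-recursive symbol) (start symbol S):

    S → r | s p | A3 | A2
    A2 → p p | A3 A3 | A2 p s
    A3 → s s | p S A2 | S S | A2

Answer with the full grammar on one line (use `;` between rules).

S → r | s p | A3 | A2; A2 → p p A2' | A3 A3 A2'; A3 → s s | p S A2 | S S | A2; A2' → p s A2' | ε

A2 is directly left-recursive.
For A2: α = {p s}, β = {p p, A3 A3}. Rewrite as A2 → β A2' and A2' → α A2' | ε.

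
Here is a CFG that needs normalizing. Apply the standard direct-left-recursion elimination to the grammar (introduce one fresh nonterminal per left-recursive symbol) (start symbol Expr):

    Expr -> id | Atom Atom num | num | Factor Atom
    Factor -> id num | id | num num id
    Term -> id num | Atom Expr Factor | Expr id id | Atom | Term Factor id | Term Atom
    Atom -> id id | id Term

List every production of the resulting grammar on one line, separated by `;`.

Expr -> id | Atom Atom num | num | Factor Atom; Factor -> id num | id | num num id; Term -> id num Term1 | Atom Expr Factor Term1 | Expr id id Term1 | Atom Term1; Atom -> id id | id Term; Term1 -> Factor id Term1 | Atom Term1 | ε

Left recursion appears on Term.
For Term: α = {Factor id, Atom}, β = {id num, Atom Expr Factor, Expr id id, Atom}. Rewrite as Term → β Term1 and Term1 → α Term1 | ε.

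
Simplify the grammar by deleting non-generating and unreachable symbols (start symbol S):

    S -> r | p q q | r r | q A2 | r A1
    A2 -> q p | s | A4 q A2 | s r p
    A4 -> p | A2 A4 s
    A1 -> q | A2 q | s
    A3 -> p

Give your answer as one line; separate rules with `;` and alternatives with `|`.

S -> r | p q q | r r | q A2 | r A1; A2 -> q p | s | A4 q A2 | s r p; A4 -> p | A2 A4 s; A1 -> q | A2 q | s

Generating nonterminals: {A1, A2, A3, A4, S}.
Reachable from S after that: {A1, A2, A4, S}.
Removed useless symbols: {A3} and every production mentioning them.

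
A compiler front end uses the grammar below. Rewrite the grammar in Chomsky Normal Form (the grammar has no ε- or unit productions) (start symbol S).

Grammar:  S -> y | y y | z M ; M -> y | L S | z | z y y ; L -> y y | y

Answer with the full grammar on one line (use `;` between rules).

Introduce a nonterminal for each terminal appearing in a rule of length ≥ 2: X1 → y, X2 → z.
Binarize each right-hand side of length ≥ 3 by chaining fresh nonterminals (Y1, Y2, …): affected rules were M → X2 X1 X1.

S -> y | X1 X1 | X2 M; M -> y | L S | z | X2 Y1; L -> X1 X1 | y; X1 -> y; X2 -> z; Y1 -> X1 X1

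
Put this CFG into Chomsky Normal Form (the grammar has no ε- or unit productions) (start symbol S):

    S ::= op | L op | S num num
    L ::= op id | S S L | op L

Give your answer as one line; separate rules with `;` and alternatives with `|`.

S ::= op | L X1 | S Y1; L ::= X1 X3 | S Y2 | X1 L; X1 ::= op; X2 ::= num; X3 ::= id; Y1 ::= X2 X2; Y2 ::= S L

Introduce a nonterminal for each terminal appearing in a rule of length ≥ 2: X1 → op, X2 → num, X3 → id.
Binarize each right-hand side of length ≥ 3 by chaining fresh nonterminals (Y1, Y2, …): affected rules were S → S X2 X2; L → S S L.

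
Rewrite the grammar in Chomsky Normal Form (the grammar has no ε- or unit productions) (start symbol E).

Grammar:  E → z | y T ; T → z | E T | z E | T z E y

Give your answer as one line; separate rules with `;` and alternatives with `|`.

E → z | X1 T; T → z | E T | X2 E | T Y1; X1 → y; X2 → z; Y1 → X2 Y2; Y2 → E X1

Introduce a nonterminal for each terminal appearing in a rule of length ≥ 2: X1 → y, X2 → z.
Binarize each right-hand side of length ≥ 3 by chaining fresh nonterminals (Y1, Y2, …): affected rules were T → T X2 E X1.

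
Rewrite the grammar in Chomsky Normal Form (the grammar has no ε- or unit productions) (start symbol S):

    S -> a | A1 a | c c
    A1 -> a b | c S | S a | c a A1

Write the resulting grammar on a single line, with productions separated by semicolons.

Introduce a nonterminal for each terminal appearing in a rule of length ≥ 2: X1 → a, X2 → c, X3 → b.
Binarize each right-hand side of length ≥ 3 by chaining fresh nonterminals (Y1, Y2, …): affected rules were A1 → X2 X1 A1.

S -> a | A1 X1 | X2 X2; A1 -> X1 X3 | X2 S | S X1 | X2 Y1; X1 -> a; X2 -> c; X3 -> b; Y1 -> X1 A1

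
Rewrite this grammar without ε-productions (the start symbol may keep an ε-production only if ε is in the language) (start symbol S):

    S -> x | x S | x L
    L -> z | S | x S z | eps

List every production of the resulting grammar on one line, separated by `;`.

S -> x | x S | x L; L -> z | S | x S z

Nullable set = {L}.
ε ∉ L(G), so no ε-production is kept.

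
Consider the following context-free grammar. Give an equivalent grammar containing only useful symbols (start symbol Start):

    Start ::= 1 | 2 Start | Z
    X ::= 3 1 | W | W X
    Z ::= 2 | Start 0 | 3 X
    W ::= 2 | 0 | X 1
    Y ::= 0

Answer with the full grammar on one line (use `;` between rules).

Start ::= 1 | 2 Start | Z; X ::= 3 1 | W | W X; Z ::= 2 | Start 0 | 3 X; W ::= 2 | 0 | X 1

Generating nonterminals: {Start, W, X, Y, Z}.
Reachable from Start after that: {Start, W, X, Z}.
Removed useless symbols: {Y} and every production mentioning them.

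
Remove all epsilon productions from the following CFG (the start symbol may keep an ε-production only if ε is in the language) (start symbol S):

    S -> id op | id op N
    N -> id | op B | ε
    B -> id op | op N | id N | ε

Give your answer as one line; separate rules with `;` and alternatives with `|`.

Nullable set = {B, N}.
ε ∉ L(G), so no ε-production is kept.
Add the nullable-subset variants: N → op B gives op B | op. B → op N gives op N | op. B → id N gives id N | id.

S -> id op | id op N; N -> id | op B | op; B -> id op | op N | op | id N | id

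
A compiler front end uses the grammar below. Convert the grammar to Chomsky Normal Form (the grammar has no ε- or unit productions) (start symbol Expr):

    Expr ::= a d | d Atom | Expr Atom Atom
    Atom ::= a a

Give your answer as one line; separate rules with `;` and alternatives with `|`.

Expr ::= X1 X2 | X2 Atom | Expr Y1; Atom ::= X1 X1; X1 ::= a; X2 ::= d; Y1 ::= Atom Atom

Introduce a nonterminal for each terminal appearing in a rule of length ≥ 2: X1 → a, X2 → d.
Binarize each right-hand side of length ≥ 3 by chaining fresh nonterminals (Y1, Y2, …): affected rules were Expr → Expr Atom Atom.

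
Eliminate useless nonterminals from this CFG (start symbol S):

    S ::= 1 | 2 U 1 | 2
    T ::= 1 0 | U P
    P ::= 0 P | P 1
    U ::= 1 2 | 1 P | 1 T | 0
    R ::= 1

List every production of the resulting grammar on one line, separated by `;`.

Generating nonterminals: {R, S, T, U}.
Reachable from S after that: {S, T, U}.
Removed useless symbols: {P, R} and every production mentioning them.

S ::= 1 | 2 U 1 | 2; T ::= 1 0; U ::= 1 2 | 1 T | 0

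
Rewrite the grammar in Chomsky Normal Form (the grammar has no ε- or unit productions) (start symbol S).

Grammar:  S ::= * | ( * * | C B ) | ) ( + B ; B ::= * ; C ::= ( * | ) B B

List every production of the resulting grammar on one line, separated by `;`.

S ::= * | X1 Y1 | C Y2 | X3 Y3; B ::= *; C ::= X1 X2 | X3 Y5; X1 ::= (; X2 ::= *; X3 ::= ); X4 ::= +; Y1 ::= X2 X2; Y2 ::= B X3; Y3 ::= X1 Y4; Y4 ::= X4 B; Y5 ::= B B

Introduce a nonterminal for each terminal appearing in a rule of length ≥ 2: X1 → (, X2 → *, X3 → ), X4 → +.
Binarize each right-hand side of length ≥ 3 by chaining fresh nonterminals (Y1, Y2, …): affected rules were S → X1 X2 X2; S → C B X3; S → X3 X1 X4 B; C → X3 B B.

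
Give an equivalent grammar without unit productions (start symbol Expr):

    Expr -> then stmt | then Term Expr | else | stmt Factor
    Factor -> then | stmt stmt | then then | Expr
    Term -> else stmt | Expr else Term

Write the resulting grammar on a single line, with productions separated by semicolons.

Expr -> then stmt | then Term Expr | else | stmt Factor; Factor -> then | stmt stmt | then then | then stmt | then Term Expr | else | stmt Factor; Term -> else stmt | Expr else Term

Unit pairs: Factor ⇒* {Expr}.
Replace each nonterminal's rules with the union of the non-unit rules of every nonterminal it unit-derives.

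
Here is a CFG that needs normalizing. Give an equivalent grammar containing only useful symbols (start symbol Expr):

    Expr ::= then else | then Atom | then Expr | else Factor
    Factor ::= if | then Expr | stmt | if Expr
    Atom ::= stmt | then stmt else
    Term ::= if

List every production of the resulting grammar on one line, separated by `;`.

Generating nonterminals: {Atom, Expr, Factor, Term}.
Reachable from Expr after that: {Atom, Expr, Factor}.
Removed useless symbols: {Term} and every production mentioning them.

Expr ::= then else | then Atom | then Expr | else Factor; Factor ::= if | then Expr | stmt | if Expr; Atom ::= stmt | then stmt else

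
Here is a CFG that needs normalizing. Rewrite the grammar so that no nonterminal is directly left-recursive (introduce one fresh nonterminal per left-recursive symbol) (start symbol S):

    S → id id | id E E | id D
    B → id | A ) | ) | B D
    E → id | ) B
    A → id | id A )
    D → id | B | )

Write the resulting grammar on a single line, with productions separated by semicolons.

Directly left-recursive nonterminal: B.
For B: α = {D}, β = {id, A ), )}. Rewrite as B → β B' and B' → α B' | ε.

S → id id | id E E | id D; B → id B' | A ) B' | ) B'; E → id | ) B; A → id | id A ); D → id | B | ); B' → D B' | ε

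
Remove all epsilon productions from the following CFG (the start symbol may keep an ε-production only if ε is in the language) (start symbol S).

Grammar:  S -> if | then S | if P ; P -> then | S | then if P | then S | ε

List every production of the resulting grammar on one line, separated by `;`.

Nullable nonterminals: {P}.
ε ∉ L(G), so no ε-production is kept.
For each production, add variants omitting each subset of nullable occurrences: P → then if P gives then if P | then if.

S -> if | then S | if P; P -> then | S | then if P | then if | then S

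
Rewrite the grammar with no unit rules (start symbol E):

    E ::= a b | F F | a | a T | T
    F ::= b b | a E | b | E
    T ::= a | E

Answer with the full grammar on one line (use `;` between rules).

E ::= a b | F F | a | a T; F ::= a b | F F | a | a T | b b | a E | b; T ::= a b | F F | a | a T

Unit pairs: E ⇒* {T}; F ⇒* {E, T}; T ⇒* {E}.
Replace each nonterminal's rules with the union of the non-unit rules of every nonterminal it unit-derives.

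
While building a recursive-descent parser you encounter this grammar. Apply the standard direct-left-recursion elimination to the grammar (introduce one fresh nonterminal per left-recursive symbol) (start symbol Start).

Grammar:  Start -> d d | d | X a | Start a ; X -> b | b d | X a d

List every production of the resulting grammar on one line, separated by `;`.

Start -> d d Start1 | d Start1 | X a Start1; X -> b X1 | b d X1; Start1 -> a Start1 | ε; X1 -> a d X1 | ε

Start, X are directly left-recursive.
For Start: α = {a}, β = {d d, d, X a}. Rewrite as Start → β Start1 and Start1 → α Start1 | ε.
For X: α = {a d}, β = {b, b d}. Rewrite as X → β X1 and X1 → α X1 | ε.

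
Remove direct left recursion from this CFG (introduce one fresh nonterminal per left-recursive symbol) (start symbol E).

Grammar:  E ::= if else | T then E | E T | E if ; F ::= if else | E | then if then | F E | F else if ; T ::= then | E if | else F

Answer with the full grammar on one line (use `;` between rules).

E ::= if else E' | T then E E'; F ::= if else F' | E F' | then if then F'; T ::= then | E if | else F; E' ::= T E' | if E' | ε; F' ::= E F' | else if F' | ε

Directly left-recursive nonterminals: E, F.
For E: α = {T, if}, β = {if else, T then E}. Rewrite as E → β E' and E' → α E' | ε.
For F: α = {E, else if}, β = {if else, E, then if then}. Rewrite as F → β F' and F' → α F' | ε.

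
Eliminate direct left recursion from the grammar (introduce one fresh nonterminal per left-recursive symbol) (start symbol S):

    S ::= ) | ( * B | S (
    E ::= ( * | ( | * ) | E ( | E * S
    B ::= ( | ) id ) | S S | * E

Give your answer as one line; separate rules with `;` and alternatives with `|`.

S ::= ) S' | ( * B S'; E ::= ( * E' | ( E' | * ) E'; B ::= ( | ) id ) | S S | * E; S' ::= ( S' | ε; E' ::= ( E' | * S E' | ε

Directly left-recursive nonterminals: S, E.
For S: α = {(}, β = {), ( * B}. Rewrite as S → β S' and S' → α S' | ε.
For E: α = {(, * S}, β = {( *, (, * )}. Rewrite as E → β E' and E' → α E' | ε.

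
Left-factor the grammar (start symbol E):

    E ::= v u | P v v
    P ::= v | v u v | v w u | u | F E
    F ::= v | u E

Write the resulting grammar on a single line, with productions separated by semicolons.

E ::= v u | P v v; P ::= u | F E | v P'; F ::= v | u E; P' ::= ε | u v | w u

P has alternatives sharing prefix 'v': factor to P → v P' with P' → ε | u v | w u.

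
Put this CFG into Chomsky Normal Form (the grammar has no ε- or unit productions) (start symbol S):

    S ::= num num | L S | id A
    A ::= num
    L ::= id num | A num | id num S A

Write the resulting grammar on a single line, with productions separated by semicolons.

Introduce a nonterminal for each terminal appearing in a rule of length ≥ 2: X1 → num, X2 → id.
Binarize each right-hand side of length ≥ 3 by chaining fresh nonterminals (Y1, Y2, …): affected rules were L → X2 X1 S A.

S ::= X1 X1 | L S | X2 A; A ::= num; L ::= X2 X1 | A X1 | X2 Y1; X1 ::= num; X2 ::= id; Y1 ::= X1 Y2; Y2 ::= S A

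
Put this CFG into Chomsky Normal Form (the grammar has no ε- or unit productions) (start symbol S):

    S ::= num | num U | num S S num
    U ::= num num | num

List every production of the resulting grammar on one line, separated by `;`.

Introduce a nonterminal for each terminal appearing in a rule of length ≥ 2: X1 → num.
Binarize each right-hand side of length ≥ 3 by chaining fresh nonterminals (Y1, Y2, …): affected rules were S → X1 S S X1.

S ::= num | X1 U | X1 Y1; U ::= X1 X1 | num; X1 ::= num; Y1 ::= S Y2; Y2 ::= S X1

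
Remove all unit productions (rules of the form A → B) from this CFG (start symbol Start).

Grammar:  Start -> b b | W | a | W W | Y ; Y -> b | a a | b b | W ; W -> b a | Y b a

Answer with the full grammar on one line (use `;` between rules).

Unit pairs: Start ⇒* {W, Y}; Y ⇒* {W}.
Replace each nonterminal's rules with the union of the non-unit rules of every nonterminal it unit-derives.

Start -> b b | a | W W | b | a a | b a | Y b a; Y -> b a | Y b a | b | a a | b b; W -> b a | Y b a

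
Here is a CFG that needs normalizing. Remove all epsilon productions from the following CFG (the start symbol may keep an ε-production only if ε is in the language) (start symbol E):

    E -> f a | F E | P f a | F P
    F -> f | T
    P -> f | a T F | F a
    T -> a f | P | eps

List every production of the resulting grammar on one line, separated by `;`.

E -> f a | F E | P f a | F P | P; F -> f | T; P -> f | a T F | a T | a F | a | F a; T -> a f | P

Nullable nonterminals: {F, T}.
ε ∉ L(G), so no ε-production is kept.
Add the nullable-subset variants: E → F P gives F P | P. P → a T F gives a T F | a T | a F | a.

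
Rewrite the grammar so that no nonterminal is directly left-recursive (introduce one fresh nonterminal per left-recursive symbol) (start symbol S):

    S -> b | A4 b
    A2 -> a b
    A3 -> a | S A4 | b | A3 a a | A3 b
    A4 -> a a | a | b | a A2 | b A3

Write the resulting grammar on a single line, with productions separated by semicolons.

A3 is directly left-recursive.
For A3: α = {a a, b}, β = {a, S A4, b}. Rewrite as A3 → β A3' and A3' → α A3' | ε.

S -> b | A4 b; A2 -> a b; A3 -> a A3' | S A4 A3' | b A3'; A4 -> a a | a | b | a A2 | b A3; A3' -> a a A3' | b A3' | ε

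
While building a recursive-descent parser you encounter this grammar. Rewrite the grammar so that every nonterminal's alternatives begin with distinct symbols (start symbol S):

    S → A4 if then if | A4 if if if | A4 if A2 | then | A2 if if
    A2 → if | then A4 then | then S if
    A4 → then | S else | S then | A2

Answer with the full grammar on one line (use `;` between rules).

S has alternatives sharing prefix 'A4 if': factor to S → A4 if S' with S' → then if | if if | A2.
A2 has alternatives sharing prefix 'then': factor to A2 → then A2' with A2' → A4 then | S if.
A4 has alternatives sharing prefix 'S': factor to A4 → S A4' with A4' → else | then.

S → then | A2 if if | A4 if S'; A2 → if | then A2'; A4 → then | A2 | S A4'; S' → then if | if if | A2; A2' → A4 then | S if; A4' → else | then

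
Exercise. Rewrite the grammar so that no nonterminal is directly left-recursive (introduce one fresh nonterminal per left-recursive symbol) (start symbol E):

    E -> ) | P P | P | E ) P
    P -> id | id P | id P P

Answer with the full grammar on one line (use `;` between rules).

E -> ) E' | P P E' | P E'; P -> id | id P | id P P; E' -> ) P E' | ε

Directly left-recursive nonterminal: E.
For E: α = {) P}, β = {), P P, P}. Rewrite as E → β E' and E' → α E' | ε.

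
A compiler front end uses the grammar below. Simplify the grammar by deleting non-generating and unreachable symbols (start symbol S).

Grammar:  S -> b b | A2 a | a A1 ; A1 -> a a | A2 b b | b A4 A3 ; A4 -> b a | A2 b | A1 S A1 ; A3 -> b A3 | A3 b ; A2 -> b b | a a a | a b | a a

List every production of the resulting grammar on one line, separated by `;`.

Generating nonterminals: {A1, A2, A4, S}.
Reachable from S after that: {A1, A2, S}.
Removed useless symbols: {A3, A4} and every production mentioning them.

S -> b b | A2 a | a A1; A1 -> a a | A2 b b; A2 -> b b | a a a | a b | a a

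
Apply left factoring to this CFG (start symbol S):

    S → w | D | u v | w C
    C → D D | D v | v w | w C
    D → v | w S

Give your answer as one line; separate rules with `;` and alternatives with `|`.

S → D | u v | w S'; C → v w | w C | D C'; D → v | w S; S' → eps | C; C' → D | v

S has alternatives sharing prefix 'w': factor to S → w S' with S' → ε | C.
C has alternatives sharing prefix 'D': factor to C → D C' with C' → D | v.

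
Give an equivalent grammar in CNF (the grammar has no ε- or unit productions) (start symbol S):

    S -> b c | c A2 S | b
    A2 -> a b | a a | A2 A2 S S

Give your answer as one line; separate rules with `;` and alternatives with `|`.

S -> X1 X2 | X2 Y1 | b; A2 -> X3 X1 | X3 X3 | A2 Y2; X1 -> b; X2 -> c; X3 -> a; Y1 -> A2 S; Y2 -> A2 Y3; Y3 -> S S

Introduce a nonterminal for each terminal appearing in a rule of length ≥ 2: X1 → b, X2 → c, X3 → a.
Binarize each right-hand side of length ≥ 3 by chaining fresh nonterminals (Y1, Y2, …): affected rules were S → X2 A2 S; A2 → A2 A2 S S.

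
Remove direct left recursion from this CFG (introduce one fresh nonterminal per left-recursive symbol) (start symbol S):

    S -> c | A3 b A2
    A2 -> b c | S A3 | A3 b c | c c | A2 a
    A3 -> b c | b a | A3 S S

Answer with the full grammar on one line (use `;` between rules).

Left recursion appears on A2, A3.
For A2: α = {a}, β = {b c, S A3, A3 b c, c c}. Rewrite as A2 → β A2' and A2' → α A2' | ε.
For A3: α = {S S}, β = {b c, b a}. Rewrite as A3 → β A3' and A3' → α A3' | ε.

S -> c | A3 b A2; A2 -> b c A2' | S A3 A2' | A3 b c A2' | c c A2'; A3 -> b c A3' | b a A3'; A2' -> a A2' | ε; A3' -> S S A3' | ε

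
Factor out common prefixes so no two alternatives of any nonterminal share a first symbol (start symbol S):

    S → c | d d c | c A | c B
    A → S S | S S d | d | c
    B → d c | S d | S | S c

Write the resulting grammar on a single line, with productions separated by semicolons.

S has alternatives sharing prefix 'c': factor to S → c S' with S' → ε | A | B.
A has alternatives sharing prefix 'S S': factor to A → S S A' with A' → ε | d.
B has alternatives sharing prefix 'S': factor to B → S B' with B' → d | ε | c.

S → d d c | c S'; A → d | c | S S A'; B → d c | S B'; S' → ε | A | B; A' → ε | d; B' → d | ε | c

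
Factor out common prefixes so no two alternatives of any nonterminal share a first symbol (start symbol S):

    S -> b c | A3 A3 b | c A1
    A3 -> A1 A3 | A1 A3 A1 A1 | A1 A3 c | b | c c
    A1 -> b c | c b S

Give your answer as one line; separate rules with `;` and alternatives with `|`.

A3 has alternatives sharing prefix 'A1 A3': factor to A3 → A1 A3 A3' with A3' → ε | A1 A1 | c.

S -> b c | A3 A3 b | c A1; A3 -> b | c c | A1 A3 A3'; A1 -> b c | c b S; A3' -> epsilon | A1 A1 | c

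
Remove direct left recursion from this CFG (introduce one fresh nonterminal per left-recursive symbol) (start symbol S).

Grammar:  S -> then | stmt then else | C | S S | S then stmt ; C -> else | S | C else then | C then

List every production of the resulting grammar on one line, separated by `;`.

S -> then S' | stmt then else S' | C S'; C -> else C' | S C'; S' -> S S' | then stmt S' | eps; C' -> else then C' | then C' | eps

Directly left-recursive nonterminals: S, C.
For S: α = {S, then stmt}, β = {then, stmt then else, C}. Rewrite as S → β S' and S' → α S' | ε.
For C: α = {else then, then}, β = {else, S}. Rewrite as C → β C' and C' → α C' | ε.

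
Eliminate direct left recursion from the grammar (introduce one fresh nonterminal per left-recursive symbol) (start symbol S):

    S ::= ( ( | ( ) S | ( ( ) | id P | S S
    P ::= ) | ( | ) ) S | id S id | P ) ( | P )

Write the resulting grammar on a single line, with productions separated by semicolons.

Directly left-recursive nonterminals: S, P.
For S: α = {S}, β = {( (, ( ) S, ( ( ), id P}. Rewrite as S → β S' and S' → α S' | ε.
For P: α = {) (, )}, β = {), (, ) ) S, id S id}. Rewrite as P → β P' and P' → α P' | ε.

S ::= ( ( S' | ( ) S S' | ( ( ) S' | id P S'; P ::= ) P' | ( P' | ) ) S P' | id S id P'; S' ::= S S' | epsilon; P' ::= ) ( P' | ) P' | epsilon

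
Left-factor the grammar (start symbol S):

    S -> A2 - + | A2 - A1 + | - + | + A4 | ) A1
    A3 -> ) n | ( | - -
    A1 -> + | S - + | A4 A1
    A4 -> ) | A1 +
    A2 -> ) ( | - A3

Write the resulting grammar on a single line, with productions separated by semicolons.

S has alternatives sharing prefix 'A2 -': factor to S → A2 - S' with S' → + | A1 +.

S -> - + | + A4 | ) A1 | A2 - S'; A3 -> ) n | ( | - -; A1 -> + | S - + | A4 A1; A4 -> ) | A1 +; A2 -> ) ( | - A3; S' -> + | A1 +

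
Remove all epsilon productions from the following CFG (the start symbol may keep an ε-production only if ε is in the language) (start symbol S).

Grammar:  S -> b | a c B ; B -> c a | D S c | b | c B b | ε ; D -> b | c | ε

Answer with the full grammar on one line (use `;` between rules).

S -> b | a c B | a c; B -> c a | D S c | S c | b | c B b | c b; D -> b | c

The nullable symbols are {B, D}.
ε ∉ L(G), so no ε-production is kept.
Add the nullable-subset variants: S → a c B gives a c B | a c. B → D S c gives D S c | S c. B → c B b gives c B b | c b.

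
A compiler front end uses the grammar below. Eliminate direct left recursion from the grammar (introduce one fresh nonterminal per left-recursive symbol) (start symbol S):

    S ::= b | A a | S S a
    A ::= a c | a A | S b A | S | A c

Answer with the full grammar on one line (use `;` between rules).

S ::= b S' | A a S'; A ::= a c A' | a A A' | S b A A' | S A'; S' ::= S a S' | ε; A' ::= c A' | ε

S, A are directly left-recursive.
For S: α = {S a}, β = {b, A a}. Rewrite as S → β S' and S' → α S' | ε.
For A: α = {c}, β = {a c, a A, S b A, S}. Rewrite as A → β A' and A' → α A' | ε.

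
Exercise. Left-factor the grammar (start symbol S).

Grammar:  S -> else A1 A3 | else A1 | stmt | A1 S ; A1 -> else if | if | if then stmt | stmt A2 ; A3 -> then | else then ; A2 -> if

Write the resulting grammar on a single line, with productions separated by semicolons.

S -> stmt | A1 S | else A1 S'; A1 -> else if | stmt A2 | if A1'; A3 -> then | else then; A2 -> if; S' -> A3 | ε; A1' -> ε | then stmt

S has alternatives sharing prefix 'else A1': factor to S → else A1 S' with S' → A3 | ε.
A1 has alternatives sharing prefix 'if': factor to A1 → if A1' with A1' → ε | then stmt.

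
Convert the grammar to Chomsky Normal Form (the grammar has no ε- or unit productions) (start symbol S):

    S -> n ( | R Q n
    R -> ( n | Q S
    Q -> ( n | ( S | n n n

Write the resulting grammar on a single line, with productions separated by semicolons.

S -> X1 X2 | R Y1; R -> X2 X1 | Q S; Q -> X2 X1 | X2 S | X1 Y2; X1 -> n; X2 -> (; Y1 -> Q X1; Y2 -> X1 X1

Introduce a nonterminal for each terminal appearing in a rule of length ≥ 2: X1 → n, X2 → (.
Binarize each right-hand side of length ≥ 3 by chaining fresh nonterminals (Y1, Y2, …): affected rules were S → R Q X1; Q → X1 X1 X1.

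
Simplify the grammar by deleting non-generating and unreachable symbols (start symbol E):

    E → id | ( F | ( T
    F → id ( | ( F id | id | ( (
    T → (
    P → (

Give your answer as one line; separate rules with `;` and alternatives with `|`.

Generating nonterminals: {E, F, P, T}.
Reachable from E after that: {E, F, T}.
Removed useless symbols: {P} and every production mentioning them.

E → id | ( F | ( T; F → id ( | ( F id | id | ( (; T → (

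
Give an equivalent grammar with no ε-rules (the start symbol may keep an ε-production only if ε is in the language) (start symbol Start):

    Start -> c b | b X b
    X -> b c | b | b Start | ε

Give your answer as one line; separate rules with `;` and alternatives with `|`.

Nullable set = {X}.
ε ∉ L(G), so no ε-production is kept.
Expand every rule over subsets of its nullable positions: Start → b X b gives b X b | b b.

Start -> c b | b X b | b b; X -> b c | b | b Start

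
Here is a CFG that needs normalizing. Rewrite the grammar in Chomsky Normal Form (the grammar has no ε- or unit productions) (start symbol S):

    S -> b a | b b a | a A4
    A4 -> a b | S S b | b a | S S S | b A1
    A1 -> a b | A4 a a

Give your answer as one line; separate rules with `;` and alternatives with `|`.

Introduce a nonterminal for each terminal appearing in a rule of length ≥ 2: X1 → b, X2 → a.
Binarize each right-hand side of length ≥ 3 by chaining fresh nonterminals (Y1, Y2, …): affected rules were S → X1 X1 X2; A4 → S S X1; A4 → S S S; A1 → A4 X2 X2.

S -> X1 X2 | X1 Y1 | X2 A4; A4 -> X2 X1 | S Y2 | X1 X2 | S Y3 | X1 A1; A1 -> X2 X1 | A4 Y4; X1 -> b; X2 -> a; Y1 -> X1 X2; Y2 -> S X1; Y3 -> S S; Y4 -> X2 X2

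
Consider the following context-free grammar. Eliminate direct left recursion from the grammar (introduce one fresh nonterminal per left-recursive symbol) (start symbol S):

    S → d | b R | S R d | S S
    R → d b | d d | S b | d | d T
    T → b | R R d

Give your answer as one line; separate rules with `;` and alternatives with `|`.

S is directly left-recursive.
For S: α = {R d, S}, β = {d, b R}. Rewrite as S → β S' and S' → α S' | ε.

S → d S' | b R S'; R → d b | d d | S b | d | d T; T → b | R R d; S' → R d S' | S S' | ε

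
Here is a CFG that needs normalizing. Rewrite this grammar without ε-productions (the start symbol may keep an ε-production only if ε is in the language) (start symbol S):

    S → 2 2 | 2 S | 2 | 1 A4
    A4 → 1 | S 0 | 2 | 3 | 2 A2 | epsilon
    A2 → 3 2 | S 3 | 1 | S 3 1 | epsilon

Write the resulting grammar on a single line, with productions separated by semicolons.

S → 2 2 | 2 S | 2 | 1 A4 | 1; A4 → 1 | S 0 | 2 | 3 | 2 A2; A2 → 3 2 | S 3 | 1 | S 3 1

Nullable set = {A2, A4}.
ε ∉ L(G), so no ε-production is kept.
Expand every rule over subsets of its nullable positions: S → 1 A4 gives 1 A4 | 1.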